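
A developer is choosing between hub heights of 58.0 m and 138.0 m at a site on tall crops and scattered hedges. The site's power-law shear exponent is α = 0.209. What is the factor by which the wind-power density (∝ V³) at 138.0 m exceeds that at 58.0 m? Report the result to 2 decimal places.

Speed ratio: V_B/V_A = (z_B/z_A)^α = (138.0/58.0)^0.209 = (2.3793)^0.209 = 1.19861
Power-density ratio: P_B/P_A = (V_B/V_A)³ = (1.19861)³ = 1.72201

1.72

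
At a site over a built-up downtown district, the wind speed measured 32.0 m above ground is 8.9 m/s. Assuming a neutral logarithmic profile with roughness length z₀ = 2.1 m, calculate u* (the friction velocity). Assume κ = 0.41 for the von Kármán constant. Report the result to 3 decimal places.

Log law: V(z) = (u*/κ) · ln(z/z₀) ⇒ u* = κ · V / ln(z/z₀)
u* = 0.41 × 8.9 / ln(32.0/2.1) = 0.41 × 8.9 / 2.7238
   = 3.6490 / 2.7238 = 1.3397 m/s

u* ≈ 1.340 m/s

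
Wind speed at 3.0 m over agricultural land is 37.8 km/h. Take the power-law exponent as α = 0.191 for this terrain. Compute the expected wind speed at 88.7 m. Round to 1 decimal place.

Power-law profile: V₂ = V₁ · (z₂/z₁)^α
V₂ = 37.8 × (88.7/3.0)^0.191 = 37.8 × (29.5667)^0.191
    = 37.8 × 1.9095 = 72.1797 km/h

72.2 km/h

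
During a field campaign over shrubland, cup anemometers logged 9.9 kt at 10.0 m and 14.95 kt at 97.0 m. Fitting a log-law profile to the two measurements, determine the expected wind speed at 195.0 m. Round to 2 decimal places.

16.50 kt

Log law: V ∝ ln(z/z₀). From the pair, with r = V₁/V₂ = 0.66221,
ln z₀ = (ln z₁ − r·ln z₂)/(1 − r) = (2.3026 − 0.66221×4.5747)/0.33779 = -2.1517 → z₀ = 0.1163 m
V₃ = V₁ · ln(z₃/z₀)/ln(z₁/z₀) = 9.9 × 7.4247/4.4543 = 16.5020 kt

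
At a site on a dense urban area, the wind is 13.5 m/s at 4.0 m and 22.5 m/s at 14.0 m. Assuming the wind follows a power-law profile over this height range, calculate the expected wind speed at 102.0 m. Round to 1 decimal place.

50.6 m/s

First find α: α = ln(V₂/V₁)/ln(z₂/z₁) = ln(22.5/13.5)/ln(14.0/4.0) = 0.51083/1.25276 = 0.4078
Extrapolate from 14.0 m to 102.0 m: V₃ = 22.5 × (102.0/14.0)^0.4078 = 22.5 × 2.2474 = 50.5666 m/s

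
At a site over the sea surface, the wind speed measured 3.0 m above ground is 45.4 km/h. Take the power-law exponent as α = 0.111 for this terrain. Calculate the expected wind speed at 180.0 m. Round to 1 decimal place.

71.5 km/h

Power-law profile: V₂ = V₁ · (z₂/z₁)^α
V₂ = 45.4 × (180.0/3.0)^0.111 = 45.4 × (60.0000)^0.111
    = 45.4 × 1.5753 = 71.5205 km/h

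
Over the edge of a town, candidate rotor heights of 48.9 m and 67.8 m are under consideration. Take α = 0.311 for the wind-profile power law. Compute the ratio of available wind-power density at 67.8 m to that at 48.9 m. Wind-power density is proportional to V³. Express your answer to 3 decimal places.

Speed ratio: V_B/V_A = (z_B/z_A)^α = (67.8/48.9)^0.311 = (1.3865)^0.311 = 1.10697
Power-density ratio: P_B/P_A = (V_B/V_A)³ = (1.10697)³ = 1.35648

1.356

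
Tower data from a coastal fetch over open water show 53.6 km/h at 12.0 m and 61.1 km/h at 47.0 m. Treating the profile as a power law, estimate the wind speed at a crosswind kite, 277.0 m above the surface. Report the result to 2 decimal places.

First find α: α = ln(V₂/V₁)/ln(z₂/z₁) = ln(61.1/53.6)/ln(47.0/12.0) = 0.13096/1.36524 = 0.0959
Extrapolate from 47.0 m to 277.0 m: V₃ = 61.1 × (277.0/47.0)^0.0959 = 61.1 × 1.1855 = 72.4338 km/h

72.43 km/h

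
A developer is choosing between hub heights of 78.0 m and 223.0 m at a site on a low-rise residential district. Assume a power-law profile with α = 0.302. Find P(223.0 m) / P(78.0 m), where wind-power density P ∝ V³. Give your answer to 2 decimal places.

Speed ratio: V_B/V_A = (z_B/z_A)^α = (223.0/78.0)^0.302 = (2.8590)^0.302 = 1.37333
Power-density ratio: P_B/P_A = (V_B/V_A)³ = (1.37333)³ = 2.59016

2.59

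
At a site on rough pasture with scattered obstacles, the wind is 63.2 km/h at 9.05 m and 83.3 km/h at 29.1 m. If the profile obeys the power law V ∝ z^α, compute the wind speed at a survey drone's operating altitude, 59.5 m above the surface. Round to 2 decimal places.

98.65 km/h

First find α: α = ln(V₂/V₁)/ln(z₂/z₁) = ln(83.3/63.2)/ln(29.1/9.05) = 0.27614/1.16797 = 0.2364
Extrapolate from 29.1 m to 59.5 m: V₃ = 83.3 × (59.5/29.1)^0.2364 = 83.3 × 1.1842 = 98.6475 km/h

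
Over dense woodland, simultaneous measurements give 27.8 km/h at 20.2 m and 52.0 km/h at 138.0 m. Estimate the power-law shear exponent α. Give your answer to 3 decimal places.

α ≈ 0.326

Power law: V₂/V₁ = (z₂/z₁)^α ⇒ α = ln(V₂/V₁) / ln(z₂/z₁)
α = ln(52.0/27.8) / ln(138.0/20.2) = ln(1.8705) / ln(6.8317)
  = 0.62621 / 1.92157 = 0.32588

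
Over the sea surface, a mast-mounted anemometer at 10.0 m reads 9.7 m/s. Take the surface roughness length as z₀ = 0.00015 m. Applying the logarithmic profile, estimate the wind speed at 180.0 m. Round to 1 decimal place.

Log law: V(z) ∝ ln(z/z₀), so V₂/V₁ = ln(z₂/z₀) / ln(z₁/z₀).
ln(180.0/0.00015) = 13.9978, ln(10.0/0.00015) = 11.1075
V₂ = 9.7 × 13.9978/11.1075 = 9.7 × 1.2602 = 12.2241 m/s

12.2 m/s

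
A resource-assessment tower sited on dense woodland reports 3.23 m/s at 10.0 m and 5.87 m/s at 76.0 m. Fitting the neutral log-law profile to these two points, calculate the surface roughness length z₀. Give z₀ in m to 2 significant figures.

z₀ ≈ 0.84 m

Log law: V(z) ∝ ln(z/z₀). With r = V₁/V₂ = 3.23/5.87 = 0.55026,
r · ln(z₂/z₀) = ln(z₁/z₀) ⇒ ln z₀ = (ln z₁ − r·ln z₂)/(1 − r)
ln z₀ = (2.30259 − 0.55026×4.33073) / 0.44974 = -0.1788
z₀ = exp(-0.1788) = 0.8363 m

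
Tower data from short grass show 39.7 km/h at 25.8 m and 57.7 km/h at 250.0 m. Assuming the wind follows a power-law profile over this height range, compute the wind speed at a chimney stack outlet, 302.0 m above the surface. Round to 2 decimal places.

59.52 km/h

First find α: α = ln(V₂/V₁)/ln(z₂/z₁) = ln(57.7/39.7)/ln(250.0/25.8) = 0.37391/2.27109 = 0.1646
Extrapolate from 250.0 m to 302.0 m: V₃ = 57.7 × (302.0/250.0)^0.1646 = 57.7 × 1.0316 = 59.5233 km/h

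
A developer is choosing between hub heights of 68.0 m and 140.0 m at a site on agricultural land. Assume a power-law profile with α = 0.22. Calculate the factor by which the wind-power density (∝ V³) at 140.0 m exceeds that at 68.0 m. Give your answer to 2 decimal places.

Speed ratio: V_B/V_A = (z_B/z_A)^α = (140.0/68.0)^0.22 = (2.0588)^0.22 = 1.17219
Power-density ratio: P_B/P_A = (V_B/V_A)³ = (1.17219)³ = 1.61060

1.61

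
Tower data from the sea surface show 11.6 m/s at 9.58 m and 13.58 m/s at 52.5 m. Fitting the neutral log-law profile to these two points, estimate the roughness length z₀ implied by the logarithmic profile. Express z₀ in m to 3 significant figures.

z₀ ≈ 0.000450 m

Log law: V(z) ∝ ln(z/z₀). With r = V₁/V₂ = 11.6/13.58 = 0.85420,
r · ln(z₂/z₀) = ln(z₁/z₀) ⇒ ln z₀ = (ln z₁ − r·ln z₂)/(1 − r)
ln z₀ = (2.25968 − 0.85420×3.96081) / 0.14580 = -7.7066
z₀ = exp(-7.7066) = 0.0004499 m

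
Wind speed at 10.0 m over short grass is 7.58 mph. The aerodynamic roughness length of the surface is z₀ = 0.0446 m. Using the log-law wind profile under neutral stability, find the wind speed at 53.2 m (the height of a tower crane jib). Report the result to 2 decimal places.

9.92 mph

Log law: V(z) ∝ ln(z/z₀), so V₂/V₁ = ln(z₂/z₀) / ln(z₁/z₀).
ln(53.2/0.0446) = 7.0841, ln(10.0/0.0446) = 5.4126
V₂ = 7.58 × 7.0841/5.4126 = 7.58 × 1.3088 = 9.9208 mph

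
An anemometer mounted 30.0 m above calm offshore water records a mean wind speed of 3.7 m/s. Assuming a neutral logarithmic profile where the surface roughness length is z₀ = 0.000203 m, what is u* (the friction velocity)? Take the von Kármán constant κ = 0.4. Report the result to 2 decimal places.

u* ≈ 0.12 m/s

Log law: V(z) = (u*/κ) · ln(z/z₀) ⇒ u* = κ · V / ln(z/z₀)
u* = 0.4 × 3.7 / ln(30.0/0.000203) = 0.4 × 3.7 / 11.9035
   = 1.4800 / 11.9035 = 0.1243 m/s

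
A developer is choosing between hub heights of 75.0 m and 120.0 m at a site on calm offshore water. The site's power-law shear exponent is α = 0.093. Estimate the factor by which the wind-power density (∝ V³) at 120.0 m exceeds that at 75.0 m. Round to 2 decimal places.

1.14

Speed ratio: V_B/V_A = (z_B/z_A)^α = (120.0/75.0)^0.093 = (1.6000)^0.093 = 1.04468
Power-density ratio: P_B/P_A = (V_B/V_A)³ = (1.04468)³ = 1.14012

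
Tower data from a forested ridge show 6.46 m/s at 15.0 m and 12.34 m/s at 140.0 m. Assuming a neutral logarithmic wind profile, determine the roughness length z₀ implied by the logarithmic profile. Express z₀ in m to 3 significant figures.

z₀ ≈ 1.29 m

Log law: V(z) ∝ ln(z/z₀). With r = V₁/V₂ = 6.46/12.34 = 0.52350,
r · ln(z₂/z₀) = ln(z₁/z₀) ⇒ ln z₀ = (ln z₁ − r·ln z₂)/(1 − r)
ln z₀ = (2.70805 − 0.52350×4.94164) / 0.47650 = 0.2541
z₀ = exp(0.2541) = 1.289 m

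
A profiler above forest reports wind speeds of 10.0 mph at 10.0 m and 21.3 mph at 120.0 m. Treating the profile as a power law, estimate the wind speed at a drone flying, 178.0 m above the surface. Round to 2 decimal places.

First find α: α = ln(V₂/V₁)/ln(z₂/z₁) = ln(21.3/10.0)/ln(120.0/10.0) = 0.75612/2.48491 = 0.3043
Extrapolate from 120.0 m to 178.0 m: V₃ = 21.3 × (178.0/120.0)^0.3043 = 21.3 × 1.1275 = 24.0151 mph

24.02 mph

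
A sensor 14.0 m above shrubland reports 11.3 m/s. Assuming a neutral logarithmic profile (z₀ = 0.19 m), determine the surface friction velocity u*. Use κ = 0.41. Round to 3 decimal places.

u* ≈ 1.077 m/s

Log law: V(z) = (u*/κ) · ln(z/z₀) ⇒ u* = κ · V / ln(z/z₀)
u* = 0.41 × 11.3 / ln(14.0/0.19) = 0.41 × 11.3 / 4.2998
   = 4.6330 / 4.2998 = 1.0775 m/s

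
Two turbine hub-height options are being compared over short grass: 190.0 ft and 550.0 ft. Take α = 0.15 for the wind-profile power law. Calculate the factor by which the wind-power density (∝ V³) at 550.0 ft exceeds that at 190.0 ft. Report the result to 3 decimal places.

1.613

Speed ratio: V_B/V_A = (z_B/z_A)^α = (550.0/190.0)^0.15 = (2.8947)^0.15 = 1.17285
Power-density ratio: P_B/P_A = (V_B/V_A)³ = (1.17285)³ = 1.61333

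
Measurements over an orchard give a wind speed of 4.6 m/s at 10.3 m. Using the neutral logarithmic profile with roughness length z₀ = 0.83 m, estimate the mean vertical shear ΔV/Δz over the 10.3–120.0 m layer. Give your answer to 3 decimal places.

0.041 m/s/m

Log law: V₂ = V₁ · ln(z₂/z₀)/ln(z₁/z₀) = 4.6 × 4.9738/2.5185 = 9.0847 m/s
ΔV/Δz = (9.0847 − 4.6)/(120.0 − 10.3) = 4.4847/109.7000 = 0.04088 m/s/m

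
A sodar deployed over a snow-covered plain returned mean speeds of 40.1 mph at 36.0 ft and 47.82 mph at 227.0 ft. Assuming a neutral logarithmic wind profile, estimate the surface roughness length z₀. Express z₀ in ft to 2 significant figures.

z₀ ≈ 0.0025 ft

Log law: V(z) ∝ ln(z/z₀). With r = V₁/V₂ = 40.1/47.82 = 0.83856,
r · ln(z₂/z₀) = ln(z₁/z₀) ⇒ ln z₀ = (ln z₁ − r·ln z₂)/(1 − r)
ln z₀ = (3.58352 − 0.83856×5.42495) / 0.16144 = -5.9814
z₀ = exp(-5.9814) = 0.002525 ft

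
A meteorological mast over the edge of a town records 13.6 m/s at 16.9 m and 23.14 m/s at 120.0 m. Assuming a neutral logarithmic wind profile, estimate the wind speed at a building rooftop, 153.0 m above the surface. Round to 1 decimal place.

24.3 m/s

Log law: V ∝ ln(z/z₀). From the pair, with r = V₁/V₂ = 0.58773,
ln z₀ = (ln z₁ − r·ln z₂)/(1 − r) = (2.8273 − 0.58773×4.7875)/0.41227 = 0.0329 → z₀ = 1.033 m
V₃ = V₁ · ln(z₃/z₀)/ln(z₁/z₀) = 13.6 × 4.9975/2.7944 = 24.3224 m/s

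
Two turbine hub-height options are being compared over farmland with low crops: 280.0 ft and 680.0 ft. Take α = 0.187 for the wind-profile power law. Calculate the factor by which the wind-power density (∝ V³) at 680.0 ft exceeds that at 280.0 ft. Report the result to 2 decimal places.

Speed ratio: V_B/V_A = (z_B/z_A)^α = (680.0/280.0)^0.187 = (2.4286)^0.187 = 1.18049
Power-density ratio: P_B/P_A = (V_B/V_A)³ = (1.18049)³ = 1.64506

1.65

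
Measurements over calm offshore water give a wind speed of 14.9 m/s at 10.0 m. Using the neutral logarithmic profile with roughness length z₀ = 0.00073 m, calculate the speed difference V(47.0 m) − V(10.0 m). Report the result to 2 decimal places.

Log law: V₂ = V₁ · ln(z₂/z₀)/ln(z₁/z₀) = 14.9 × 11.0726/9.5251 = 17.3208 m/s
ΔV = 17.3208 − 14.9 = 2.4208 m/s

2.42 m/s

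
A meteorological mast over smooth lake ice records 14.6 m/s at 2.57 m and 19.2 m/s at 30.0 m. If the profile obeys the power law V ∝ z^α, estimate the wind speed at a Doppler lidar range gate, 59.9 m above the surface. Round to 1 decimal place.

First find α: α = ln(V₂/V₁)/ln(z₂/z₁) = ln(19.2/14.6)/ln(30.0/2.57) = 0.27389/2.45729 = 0.1115
Extrapolate from 30.0 m to 59.9 m: V₃ = 19.2 × (59.9/30.0)^0.1115 = 19.2 × 1.0801 = 20.7383 m/s

20.7 m/s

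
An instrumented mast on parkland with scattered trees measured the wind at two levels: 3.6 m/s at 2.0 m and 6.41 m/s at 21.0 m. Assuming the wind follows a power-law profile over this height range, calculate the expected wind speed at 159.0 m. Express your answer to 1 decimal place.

First find α: α = ln(V₂/V₁)/ln(z₂/z₁) = ln(6.41/3.6)/ln(21.0/2.0) = 0.57693/2.35138 = 0.2454
Extrapolate from 21.0 m to 159.0 m: V₃ = 6.41 × (159.0/21.0)^0.2454 = 6.41 × 1.6433 = 10.5334 m/s

10.5 m/s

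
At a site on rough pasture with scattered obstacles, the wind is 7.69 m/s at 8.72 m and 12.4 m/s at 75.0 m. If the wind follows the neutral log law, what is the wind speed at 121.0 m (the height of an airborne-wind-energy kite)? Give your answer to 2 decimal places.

Log law: V ∝ ln(z/z₀). From the pair, with r = V₁/V₂ = 0.62016,
ln z₀ = (ln z₁ − r·ln z₂)/(1 − r) = (2.1656 − 0.62016×4.3175)/0.37984 = -1.3477 → z₀ = 0.2598 m
V₃ = V₁ · ln(z₃/z₀)/ln(z₁/z₀) = 7.69 × 6.1435/3.5133 = 13.4469 m/s

13.45 m/s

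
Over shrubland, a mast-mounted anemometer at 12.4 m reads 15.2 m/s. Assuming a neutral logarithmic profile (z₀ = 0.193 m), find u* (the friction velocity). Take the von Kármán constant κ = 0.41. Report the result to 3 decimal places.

u* ≈ 1.497 m/s

Log law: V(z) = (u*/κ) · ln(z/z₀) ⇒ u* = κ · V / ln(z/z₀)
u* = 0.41 × 15.2 / ln(12.4/0.193) = 0.41 × 15.2 / 4.1628
   = 6.2320 / 4.1628 = 1.4971 m/s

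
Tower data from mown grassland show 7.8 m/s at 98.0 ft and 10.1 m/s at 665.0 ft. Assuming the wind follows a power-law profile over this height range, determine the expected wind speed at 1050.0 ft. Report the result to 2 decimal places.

First find α: α = ln(V₂/V₁)/ln(z₂/z₁) = ln(10.1/7.8)/ln(665.0/98.0) = 0.25841/1.91482 = 0.1350
Extrapolate from 665.0 ft to 1050.0 ft: V₃ = 10.1 × (1050.0/665.0)^0.1350 = 10.1 × 1.0636 = 10.7422 m/s

10.74 m/s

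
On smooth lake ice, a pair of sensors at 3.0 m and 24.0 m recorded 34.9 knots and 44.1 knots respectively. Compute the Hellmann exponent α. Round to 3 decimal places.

α ≈ 0.113

Power law: V₂/V₁ = (z₂/z₁)^α ⇒ α = ln(V₂/V₁) / ln(z₂/z₁)
α = ln(44.1/34.9) / ln(24.0/3.0) = ln(1.2636) / ln(8.0000)
  = 0.23397 / 2.07944 = 0.11252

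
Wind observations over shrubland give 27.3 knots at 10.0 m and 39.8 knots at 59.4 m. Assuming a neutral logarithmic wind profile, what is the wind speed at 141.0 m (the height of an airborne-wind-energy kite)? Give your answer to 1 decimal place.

Log law: V ∝ ln(z/z₀). From the pair, with r = V₁/V₂ = 0.68593,
ln z₀ = (ln z₁ − r·ln z₂)/(1 − r) = (2.3026 − 0.68593×4.0843)/0.31407 = -1.5887 → z₀ = 0.2042 m
V₃ = V₁ · ln(z₃/z₀)/ln(z₁/z₀) = 27.3 × 6.5374/3.8913 = 45.8649 knots

45.9 knots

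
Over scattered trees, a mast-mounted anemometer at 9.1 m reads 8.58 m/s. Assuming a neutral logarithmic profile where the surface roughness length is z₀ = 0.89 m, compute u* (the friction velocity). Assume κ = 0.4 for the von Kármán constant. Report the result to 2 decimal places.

u* ≈ 1.48 m/s

Log law: V(z) = (u*/κ) · ln(z/z₀) ⇒ u* = κ · V / ln(z/z₀)
u* = 0.4 × 8.58 / ln(9.1/0.89) = 0.4 × 8.58 / 2.3248
   = 3.4320 / 2.3248 = 1.4763 m/s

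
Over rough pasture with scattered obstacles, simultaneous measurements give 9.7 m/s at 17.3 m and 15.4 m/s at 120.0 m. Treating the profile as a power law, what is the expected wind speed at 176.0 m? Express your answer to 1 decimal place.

16.9 m/s

First find α: α = ln(V₂/V₁)/ln(z₂/z₁) = ln(15.4/9.7)/ln(120.0/17.3) = 0.46224/1.93679 = 0.2387
Extrapolate from 120.0 m to 176.0 m: V₃ = 15.4 × (176.0/120.0)^0.2387 = 15.4 × 1.0957 = 16.8740 m/s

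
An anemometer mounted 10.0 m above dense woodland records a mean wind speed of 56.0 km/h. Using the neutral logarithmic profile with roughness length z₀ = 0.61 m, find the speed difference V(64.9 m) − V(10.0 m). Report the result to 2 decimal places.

Log law: V₂ = V₁ · ln(z₂/z₀)/ln(z₁/z₀) = 56.0 × 4.6671/2.7969 = 93.4470 km/h
ΔV = 93.4470 − 56.0 = 37.4470 km/h

37.45 km/h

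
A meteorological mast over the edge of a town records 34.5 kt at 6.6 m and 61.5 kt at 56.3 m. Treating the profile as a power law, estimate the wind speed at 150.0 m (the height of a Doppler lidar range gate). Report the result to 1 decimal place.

First find α: α = ln(V₂/V₁)/ln(z₂/z₁) = ln(61.5/34.5)/ln(56.3/6.6) = 0.57808/2.14362 = 0.2697
Extrapolate from 56.3 m to 150.0 m: V₃ = 61.5 × (150.0/56.3)^0.2697 = 61.5 × 1.3025 = 80.1020 kt

80.1 kt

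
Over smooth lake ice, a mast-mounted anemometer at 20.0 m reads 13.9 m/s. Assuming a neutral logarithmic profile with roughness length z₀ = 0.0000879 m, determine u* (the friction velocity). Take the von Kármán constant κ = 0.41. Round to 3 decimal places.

u* ≈ 0.462 m/s

Log law: V(z) = (u*/κ) · ln(z/z₀) ⇒ u* = κ · V / ln(z/z₀)
u* = 0.41 × 13.9 / ln(20.0/0.0000879) = 0.41 × 13.9 / 12.3350
   = 5.6990 / 12.3350 = 0.4620 m/s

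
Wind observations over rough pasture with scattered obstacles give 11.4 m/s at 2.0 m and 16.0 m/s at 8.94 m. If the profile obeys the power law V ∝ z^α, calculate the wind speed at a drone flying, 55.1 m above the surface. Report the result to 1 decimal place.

24.1 m/s

First find α: α = ln(V₂/V₁)/ln(z₂/z₁) = ln(16.0/11.4)/ln(8.94/2.0) = 0.33898/1.49739 = 0.2264
Extrapolate from 8.94 m to 55.1 m: V₃ = 16.0 × (55.1/8.94)^0.2264 = 16.0 × 1.5094 = 24.1500 m/s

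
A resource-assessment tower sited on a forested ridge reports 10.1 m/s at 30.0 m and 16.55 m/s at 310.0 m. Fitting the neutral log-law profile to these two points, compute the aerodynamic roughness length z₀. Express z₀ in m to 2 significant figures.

Log law: V(z) ∝ ln(z/z₀). With r = V₁/V₂ = 10.1/16.55 = 0.61027,
r · ln(z₂/z₀) = ln(z₁/z₀) ⇒ ln z₀ = (ln z₁ − r·ln z₂)/(1 − r)
ln z₀ = (3.40120 − 0.61027×5.73657) / 0.38973 = -0.2557
z₀ = exp(-0.2557) = 0.7743 m

z₀ ≈ 0.77 m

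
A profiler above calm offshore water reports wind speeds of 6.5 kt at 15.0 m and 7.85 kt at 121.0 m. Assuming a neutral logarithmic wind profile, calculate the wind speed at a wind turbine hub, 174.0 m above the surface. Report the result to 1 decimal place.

Log law: V ∝ ln(z/z₀). From the pair, with r = V₁/V₂ = 0.82803,
ln z₀ = (ln z₁ − r·ln z₂)/(1 − r) = (2.7081 − 0.82803×4.7958)/0.17197 = -7.3440 → z₀ = 0.0006464 m
V₃ = V₁ · ln(z₃/z₀)/ln(z₁/z₀) = 6.5 × 12.5031/10.0521 = 8.0849 kt

8.1 kt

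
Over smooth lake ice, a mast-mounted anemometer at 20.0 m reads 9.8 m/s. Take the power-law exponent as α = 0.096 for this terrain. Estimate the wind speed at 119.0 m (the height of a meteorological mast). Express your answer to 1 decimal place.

11.6 m/s

Power-law profile: V₂ = V₁ · (z₂/z₁)^α
V₂ = 9.8 × (119.0/20.0)^0.096 = 9.8 × (5.9500)^0.096
    = 9.8 × 1.1867 = 11.6300 m/s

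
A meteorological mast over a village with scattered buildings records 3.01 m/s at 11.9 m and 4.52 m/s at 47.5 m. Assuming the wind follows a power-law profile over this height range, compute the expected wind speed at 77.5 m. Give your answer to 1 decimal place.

First find α: α = ln(V₂/V₁)/ln(z₂/z₁) = ln(4.52/3.01)/ln(47.5/11.9) = 0.40657/1.38419 = 0.2937
Extrapolate from 47.5 m to 77.5 m: V₃ = 4.52 × (77.5/47.5)^0.2937 = 4.52 × 1.1546 = 5.2190 m/s

5.2 m/s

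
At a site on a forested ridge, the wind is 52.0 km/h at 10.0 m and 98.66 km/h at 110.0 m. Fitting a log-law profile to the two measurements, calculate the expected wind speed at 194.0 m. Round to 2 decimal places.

Log law: V ∝ ln(z/z₀). From the pair, with r = V₁/V₂ = 0.52706,
ln z₀ = (ln z₁ − r·ln z₂)/(1 − r) = (2.3026 − 0.52706×4.7005)/0.47294 = -0.3697 → z₀ = 0.6909 m
V₃ = V₁ · ln(z₃/z₀)/ln(z₁/z₀) = 52.0 × 5.6376/2.6723 = 109.7005 km/h

109.70 km/h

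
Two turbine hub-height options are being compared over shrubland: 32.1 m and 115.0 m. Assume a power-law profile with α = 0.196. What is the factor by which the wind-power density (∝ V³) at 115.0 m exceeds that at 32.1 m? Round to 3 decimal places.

2.118

Speed ratio: V_B/V_A = (z_B/z_A)^α = (115.0/32.1)^0.196 = (3.5826)^0.196 = 1.28417
Power-density ratio: P_B/P_A = (V_B/V_A)³ = (1.28417)³ = 2.11770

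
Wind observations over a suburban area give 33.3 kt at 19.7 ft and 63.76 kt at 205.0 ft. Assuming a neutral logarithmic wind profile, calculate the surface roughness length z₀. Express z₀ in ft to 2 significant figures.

Log law: V(z) ∝ ln(z/z₀). With r = V₁/V₂ = 33.3/63.76 = 0.52227,
r · ln(z₂/z₀) = ln(z₁/z₀) ⇒ ln z₀ = (ln z₁ − r·ln z₂)/(1 − r)
ln z₀ = (2.98062 − 0.52227×5.32301) / 0.47773 = 0.4198
z₀ = exp(0.4198) = 1.522 ft

z₀ ≈ 1.5 ft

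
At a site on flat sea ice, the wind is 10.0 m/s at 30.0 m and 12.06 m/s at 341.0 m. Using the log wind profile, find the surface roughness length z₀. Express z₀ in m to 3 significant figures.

Log law: V(z) ∝ ln(z/z₀). With r = V₁/V₂ = 10.0/12.06 = 0.82919,
r · ln(z₂/z₀) = ln(z₁/z₀) ⇒ ln z₀ = (ln z₁ − r·ln z₂)/(1 − r)
ln z₀ = (3.40120 − 0.82919×5.83188) / 0.17081 = -8.3982
z₀ = exp(-8.3982) = 0.0002253 m

z₀ ≈ 0.000225 m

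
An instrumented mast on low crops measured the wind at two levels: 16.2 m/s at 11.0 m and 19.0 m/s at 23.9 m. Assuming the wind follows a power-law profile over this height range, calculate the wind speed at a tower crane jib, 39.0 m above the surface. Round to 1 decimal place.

21.0 m/s

First find α: α = ln(V₂/V₁)/ln(z₂/z₁) = ln(19.0/16.2)/ln(23.9/11.0) = 0.15943/0.77598 = 0.2055
Extrapolate from 23.9 m to 39.0 m: V₃ = 19.0 × (39.0/23.9)^0.2055 = 19.0 × 1.1058 = 21.0110 m/s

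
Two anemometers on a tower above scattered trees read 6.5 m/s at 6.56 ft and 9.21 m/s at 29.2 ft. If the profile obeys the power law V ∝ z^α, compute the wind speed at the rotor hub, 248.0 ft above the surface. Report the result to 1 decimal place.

First find α: α = ln(V₂/V₁)/ln(z₂/z₁) = ln(9.21/6.5)/ln(29.2/6.56) = 0.34849/1.49318 = 0.2334
Extrapolate from 29.2 ft to 248.0 ft: V₃ = 9.21 × (248.0/29.2)^0.2334 = 9.21 × 1.6475 = 15.1737 m/s

15.2 m/s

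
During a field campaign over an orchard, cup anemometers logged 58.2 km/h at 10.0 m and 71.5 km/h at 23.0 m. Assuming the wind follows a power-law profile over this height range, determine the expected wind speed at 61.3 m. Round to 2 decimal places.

First find α: α = ln(V₂/V₁)/ln(z₂/z₁) = ln(71.5/58.2)/ln(23.0/10.0) = 0.20581/0.83291 = 0.2471
Extrapolate from 23.0 m to 61.3 m: V₃ = 71.5 × (61.3/23.0)^0.2471 = 71.5 × 1.2741 = 91.0971 km/h

91.10 km/h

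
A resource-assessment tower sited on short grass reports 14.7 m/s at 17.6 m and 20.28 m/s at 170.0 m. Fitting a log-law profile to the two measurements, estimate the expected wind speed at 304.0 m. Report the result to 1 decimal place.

Log law: V ∝ ln(z/z₀). From the pair, with r = V₁/V₂ = 0.72485,
ln z₀ = (ln z₁ − r·ln z₂)/(1 − r) = (2.8679 − 0.72485×5.1358)/0.27515 = -3.1067 → z₀ = 0.04475 m
V₃ = V₁ · ln(z₃/z₀)/ln(z₁/z₀) = 14.7 × 8.8237/5.9746 = 21.7101 m/s

21.7 m/s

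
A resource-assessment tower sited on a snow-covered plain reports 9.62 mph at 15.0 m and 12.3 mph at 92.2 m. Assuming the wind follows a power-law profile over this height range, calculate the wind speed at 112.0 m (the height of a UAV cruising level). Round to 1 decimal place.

12.6 mph

First find α: α = ln(V₂/V₁)/ln(z₂/z₁) = ln(12.3/9.62)/ln(92.2/15.0) = 0.24575/1.81591 = 0.1353
Extrapolate from 92.2 m to 112.0 m: V₃ = 12.3 × (112.0/92.2)^0.1353 = 12.3 × 1.0267 = 12.6281 mph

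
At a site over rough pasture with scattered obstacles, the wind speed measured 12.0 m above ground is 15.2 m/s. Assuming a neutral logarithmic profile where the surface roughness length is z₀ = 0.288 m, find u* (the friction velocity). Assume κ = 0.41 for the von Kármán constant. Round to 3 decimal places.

Log law: V(z) = (u*/κ) · ln(z/z₀) ⇒ u* = κ · V / ln(z/z₀)
u* = 0.41 × 15.2 / ln(12.0/0.288) = 0.41 × 15.2 / 3.7297
   = 6.2320 / 3.7297 = 1.6709 m/s

u* ≈ 1.671 m/s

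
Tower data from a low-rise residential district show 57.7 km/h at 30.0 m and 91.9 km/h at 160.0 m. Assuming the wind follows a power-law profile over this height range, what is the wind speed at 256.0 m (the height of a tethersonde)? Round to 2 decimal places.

104.73 km/h

First find α: α = ln(V₂/V₁)/ln(z₂/z₁) = ln(91.9/57.7)/ln(160.0/30.0) = 0.46544/1.67398 = 0.2780
Extrapolate from 160.0 m to 256.0 m: V₃ = 91.9 × (256.0/160.0)^0.2780 = 91.9 × 1.1396 = 104.7298 km/h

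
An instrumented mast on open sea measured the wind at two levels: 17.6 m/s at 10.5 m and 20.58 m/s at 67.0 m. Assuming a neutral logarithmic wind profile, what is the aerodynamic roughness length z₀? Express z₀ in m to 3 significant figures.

Log law: V(z) ∝ ln(z/z₀). With r = V₁/V₂ = 17.6/20.58 = 0.85520,
r · ln(z₂/z₀) = ln(z₁/z₀) ⇒ ln z₀ = (ln z₁ − r·ln z₂)/(1 − r)
ln z₀ = (2.35138 − 0.85520×4.20469) / 0.14480 = -8.5944
z₀ = exp(-8.5944) = 0.0001851 m

z₀ ≈ 0.000185 m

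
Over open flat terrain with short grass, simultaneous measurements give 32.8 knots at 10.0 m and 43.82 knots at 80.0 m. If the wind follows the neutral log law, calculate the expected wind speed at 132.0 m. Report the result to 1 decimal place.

46.5 knots

Log law: V ∝ ln(z/z₀). From the pair, with r = V₁/V₂ = 0.74852,
ln z₀ = (ln z₁ − r·ln z₂)/(1 − r) = (2.3026 − 0.74852×4.3820)/0.25148 = -3.8867 → z₀ = 0.02051 m
V₃ = V₁ · ln(z₃/z₀)/ln(z₁/z₀) = 32.8 × 8.7695/6.1893 = 46.4739 knots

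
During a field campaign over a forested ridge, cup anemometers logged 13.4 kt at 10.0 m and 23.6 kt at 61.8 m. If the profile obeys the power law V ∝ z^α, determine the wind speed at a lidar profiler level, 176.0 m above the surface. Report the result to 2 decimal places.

32.67 kt

First find α: α = ln(V₂/V₁)/ln(z₂/z₁) = ln(23.6/13.4)/ln(61.8/10.0) = 0.56599/1.82132 = 0.3108
Extrapolate from 61.8 m to 176.0 m: V₃ = 23.6 × (176.0/61.8)^0.3108 = 23.6 × 1.3844 = 32.6708 kt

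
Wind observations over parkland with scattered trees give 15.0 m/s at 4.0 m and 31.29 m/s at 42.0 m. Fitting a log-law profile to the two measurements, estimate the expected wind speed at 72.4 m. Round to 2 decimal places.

35.06 m/s

Log law: V ∝ ln(z/z₀). From the pair, with r = V₁/V₂ = 0.47939,
ln z₀ = (ln z₁ − r·ln z₂)/(1 − r) = (1.3863 − 0.47939×3.7377)/0.52061 = -0.7789 → z₀ = 0.4589 m
V₃ = V₁ · ln(z₃/z₀)/ln(z₁/z₀) = 15.0 × 5.0611/2.1652 = 35.0625 m/s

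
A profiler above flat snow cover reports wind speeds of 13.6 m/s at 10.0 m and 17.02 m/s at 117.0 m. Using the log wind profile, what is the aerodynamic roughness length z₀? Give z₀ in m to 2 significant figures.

Log law: V(z) ∝ ln(z/z₀). With r = V₁/V₂ = 13.6/17.02 = 0.79906,
r · ln(z₂/z₀) = ln(z₁/z₀) ⇒ ln z₀ = (ln z₁ − r·ln z₂)/(1 − r)
ln z₀ = (2.30259 − 0.79906×4.76217) / 0.20094 = -7.4782
z₀ = exp(-7.4782) = 0.0005653 m

z₀ ≈ 0.00057 m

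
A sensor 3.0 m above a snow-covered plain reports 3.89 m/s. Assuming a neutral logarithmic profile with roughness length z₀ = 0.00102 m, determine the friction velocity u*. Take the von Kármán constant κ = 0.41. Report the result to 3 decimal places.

Log law: V(z) = (u*/κ) · ln(z/z₀) ⇒ u* = κ · V / ln(z/z₀)
u* = 0.41 × 3.89 / ln(3.0/0.00102) = 0.41 × 3.89 / 7.9866
   = 1.5949 / 7.9866 = 0.1997 m/s

u* ≈ 0.200 m/s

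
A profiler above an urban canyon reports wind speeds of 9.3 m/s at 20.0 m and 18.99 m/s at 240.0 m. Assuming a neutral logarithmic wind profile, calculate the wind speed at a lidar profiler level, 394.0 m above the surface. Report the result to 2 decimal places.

20.92 m/s

Log law: V ∝ ln(z/z₀). From the pair, with r = V₁/V₂ = 0.48973,
ln z₀ = (ln z₁ − r·ln z₂)/(1 − r) = (2.9957 − 0.48973×5.4806)/0.51027 = 0.6108 → z₀ = 1.842 m
V₃ = V₁ · ln(z₃/z₀)/ln(z₁/z₀) = 9.3 × 5.3655/2.3849 = 20.9231 m/s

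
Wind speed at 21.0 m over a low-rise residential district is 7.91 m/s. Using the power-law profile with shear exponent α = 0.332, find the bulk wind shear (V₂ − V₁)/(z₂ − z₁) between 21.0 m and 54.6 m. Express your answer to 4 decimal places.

Power law: V₂ = V₁ · (z₂/z₁)^α = 7.91 × (2.6000)^0.332 = 10.8629 m/s
ΔV/Δz = (10.8629 − 7.91)/(54.6 − 21.0) = 2.9529/33.6000 = 0.08789 m/s/m

0.0879 m/s/m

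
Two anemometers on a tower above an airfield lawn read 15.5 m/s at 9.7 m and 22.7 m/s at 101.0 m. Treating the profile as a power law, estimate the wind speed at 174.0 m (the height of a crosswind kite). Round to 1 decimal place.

First find α: α = ln(V₂/V₁)/ln(z₂/z₁) = ln(22.7/15.5)/ln(101.0/9.7) = 0.38152/2.34299 = 0.1628
Extrapolate from 101.0 m to 174.0 m: V₃ = 22.7 × (174.0/101.0)^0.1628 = 22.7 × 1.0926 = 24.8023 m/s

24.8 m/s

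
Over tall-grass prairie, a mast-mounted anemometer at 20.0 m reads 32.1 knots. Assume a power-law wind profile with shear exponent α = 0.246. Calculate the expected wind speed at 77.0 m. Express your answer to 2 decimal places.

44.72 knots

Power-law profile: V₂ = V₁ · (z₂/z₁)^α
V₂ = 32.1 × (77.0/20.0)^0.246 = 32.1 × (3.8500)^0.246
    = 32.1 × 1.3932 = 44.7227 knots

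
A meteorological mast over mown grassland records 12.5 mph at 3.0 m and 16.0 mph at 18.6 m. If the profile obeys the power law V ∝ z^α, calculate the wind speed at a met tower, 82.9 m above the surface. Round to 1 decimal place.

First find α: α = ln(V₂/V₁)/ln(z₂/z₁) = ln(16.0/12.5)/ln(18.6/3.0) = 0.24686/1.82455 = 0.1353
Extrapolate from 18.6 m to 82.9 m: V₃ = 16.0 × (82.9/18.6)^0.1353 = 16.0 × 1.2241 = 19.5855 mph

19.6 mph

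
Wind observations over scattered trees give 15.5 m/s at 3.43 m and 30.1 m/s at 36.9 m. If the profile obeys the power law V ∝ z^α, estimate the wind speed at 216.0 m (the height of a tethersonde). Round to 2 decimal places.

49.31 m/s

First find α: α = ln(V₂/V₁)/ln(z₂/z₁) = ln(30.1/15.5)/ln(36.9/3.43) = 0.66369/2.37565 = 0.2794
Extrapolate from 36.9 m to 216.0 m: V₃ = 30.1 × (216.0/36.9)^0.2794 = 30.1 × 1.6383 = 49.3131 m/s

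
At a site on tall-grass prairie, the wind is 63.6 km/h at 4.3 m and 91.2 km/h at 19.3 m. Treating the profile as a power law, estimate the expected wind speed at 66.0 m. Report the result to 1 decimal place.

122.5 km/h

First find α: α = ln(V₂/V₁)/ln(z₂/z₁) = ln(91.2/63.6)/ln(19.3/4.3) = 0.36044/1.50149 = 0.2401
Extrapolate from 19.3 m to 66.0 m: V₃ = 91.2 × (66.0/19.3)^0.2401 = 91.2 × 1.3433 = 122.5128 km/h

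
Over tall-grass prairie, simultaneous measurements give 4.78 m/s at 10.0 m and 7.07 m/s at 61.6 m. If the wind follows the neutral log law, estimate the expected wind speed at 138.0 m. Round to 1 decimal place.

Log law: V ∝ ln(z/z₀). From the pair, with r = V₁/V₂ = 0.67610,
ln z₀ = (ln z₁ − r·ln z₂)/(1 − r) = (2.3026 − 0.67610×4.1207)/0.32390 = -1.4924 → z₀ = 0.2248 m
V₃ = V₁ · ln(z₃/z₀)/ln(z₁/z₀) = 4.78 × 6.4196/3.7949 = 8.0860 m/s

8.1 m/s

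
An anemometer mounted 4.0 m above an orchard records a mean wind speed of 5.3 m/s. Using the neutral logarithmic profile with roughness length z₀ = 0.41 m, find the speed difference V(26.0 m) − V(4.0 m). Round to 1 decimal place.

Log law: V₂ = V₁ · ln(z₂/z₀)/ln(z₁/z₀) = 5.3 × 4.1497/2.2779 = 9.6551 m/s
ΔV = 9.6551 − 5.3 = 4.3551 m/s

4.4 m/s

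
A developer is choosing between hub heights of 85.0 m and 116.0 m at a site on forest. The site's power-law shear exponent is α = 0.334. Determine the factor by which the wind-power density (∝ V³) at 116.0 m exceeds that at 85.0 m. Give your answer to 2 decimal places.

Speed ratio: V_B/V_A = (z_B/z_A)^α = (116.0/85.0)^0.334 = (1.3647)^0.334 = 1.10944
Power-density ratio: P_B/P_A = (V_B/V_A)³ = (1.10944)³ = 1.36555

1.37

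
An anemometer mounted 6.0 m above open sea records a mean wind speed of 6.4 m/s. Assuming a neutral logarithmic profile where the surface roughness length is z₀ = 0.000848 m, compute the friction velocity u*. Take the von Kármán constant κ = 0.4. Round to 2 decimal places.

u* ≈ 0.29 m/s

Log law: V(z) = (u*/κ) · ln(z/z₀) ⇒ u* = κ · V / ln(z/z₀)
u* = 0.4 × 6.4 / ln(6.0/0.000848) = 0.4 × 6.4 / 8.8644
   = 2.5600 / 8.8644 = 0.2888 m/s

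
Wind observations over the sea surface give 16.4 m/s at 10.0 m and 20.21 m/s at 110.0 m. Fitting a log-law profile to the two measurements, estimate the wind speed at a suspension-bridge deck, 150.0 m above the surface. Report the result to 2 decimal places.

Log law: V ∝ ln(z/z₀). From the pair, with r = V₁/V₂ = 0.81148,
ln z₀ = (ln z₁ − r·ln z₂)/(1 − r) = (2.3026 − 0.81148×4.7005)/0.18852 = -8.0191 → z₀ = 0.0003291 m
V₃ = V₁ · ln(z₃/z₀)/ln(z₁/z₀) = 16.4 × 13.0297/10.3216 = 20.7028 m/s

20.70 m/s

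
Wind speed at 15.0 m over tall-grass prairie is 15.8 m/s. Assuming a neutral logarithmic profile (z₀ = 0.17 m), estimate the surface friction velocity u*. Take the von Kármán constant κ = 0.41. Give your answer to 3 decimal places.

Log law: V(z) = (u*/κ) · ln(z/z₀) ⇒ u* = κ · V / ln(z/z₀)
u* = 0.41 × 15.8 / ln(15.0/0.17) = 0.41 × 15.8 / 4.4800
   = 6.4780 / 4.4800 = 1.4460 m/s

u* ≈ 1.446 m/s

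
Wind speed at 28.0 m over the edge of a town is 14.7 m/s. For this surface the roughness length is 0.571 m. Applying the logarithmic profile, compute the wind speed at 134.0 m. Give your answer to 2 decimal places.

20.61 m/s

Log law: V(z) ∝ ln(z/z₀), so V₂/V₁ = ln(z₂/z₀) / ln(z₁/z₀).
ln(134.0/0.571) = 5.4582, ln(28.0/0.571) = 3.8926
V₂ = 14.7 × 5.4582/3.8926 = 14.7 × 1.4022 = 20.6125 m/s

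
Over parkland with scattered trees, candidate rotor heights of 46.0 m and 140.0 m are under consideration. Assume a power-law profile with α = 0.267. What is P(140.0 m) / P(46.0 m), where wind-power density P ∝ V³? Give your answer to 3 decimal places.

Speed ratio: V_B/V_A = (z_B/z_A)^α = (140.0/46.0)^0.267 = (3.0435)^0.267 = 1.34605
Power-density ratio: P_B/P_A = (V_B/V_A)³ = (1.34605)³ = 2.43882

2.439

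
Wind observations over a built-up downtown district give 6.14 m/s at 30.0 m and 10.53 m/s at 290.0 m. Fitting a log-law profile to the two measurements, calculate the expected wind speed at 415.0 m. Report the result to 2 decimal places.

Log law: V ∝ ln(z/z₀). From the pair, with r = V₁/V₂ = 0.58310,
ln z₀ = (ln z₁ − r·ln z₂)/(1 − r) = (3.4012 − 0.58310×5.6699)/0.41690 = 0.2281 → z₀ = 1.256 m
V₃ = V₁ · ln(z₃/z₀)/ln(z₁/z₀) = 6.14 × 5.8001/3.1731 = 11.2235 m/s

11.22 m/s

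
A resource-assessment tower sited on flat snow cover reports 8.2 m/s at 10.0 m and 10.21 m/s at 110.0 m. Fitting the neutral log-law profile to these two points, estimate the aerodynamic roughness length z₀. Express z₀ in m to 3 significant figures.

Log law: V(z) ∝ ln(z/z₀). With r = V₁/V₂ = 8.2/10.21 = 0.80313,
r · ln(z₂/z₀) = ln(z₁/z₀) ⇒ ln z₀ = (ln z₁ − r·ln z₂)/(1 − r)
ln z₀ = (2.30259 − 0.80313×4.70048) / 0.19687 = -7.4799
z₀ = exp(-7.4799) = 0.0005643 m

z₀ ≈ 0.000564 m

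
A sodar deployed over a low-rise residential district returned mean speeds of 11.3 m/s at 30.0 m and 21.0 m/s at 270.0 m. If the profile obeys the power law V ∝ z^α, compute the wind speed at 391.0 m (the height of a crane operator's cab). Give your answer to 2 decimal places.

23.31 m/s

First find α: α = ln(V₂/V₁)/ln(z₂/z₁) = ln(21.0/11.3)/ln(270.0/30.0) = 0.61972/2.19722 = 0.2820
Extrapolate from 270.0 m to 391.0 m: V₃ = 21.0 × (391.0/270.0)^0.2820 = 21.0 × 1.1101 = 23.3118 m/s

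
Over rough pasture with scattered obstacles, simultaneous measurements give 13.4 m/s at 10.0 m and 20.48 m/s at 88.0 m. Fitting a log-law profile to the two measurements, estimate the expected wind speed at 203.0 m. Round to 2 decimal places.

Log law: V ∝ ln(z/z₀). From the pair, with r = V₁/V₂ = 0.65430,
ln z₀ = (ln z₁ − r·ln z₂)/(1 − r) = (2.3026 − 0.65430×4.4773)/0.34570 = -1.8135 → z₀ = 0.1631 m
V₃ = V₁ · ln(z₃/z₀)/ln(z₁/z₀) = 13.4 × 7.1267/4.1161 = 23.2012 m/s

23.20 m/s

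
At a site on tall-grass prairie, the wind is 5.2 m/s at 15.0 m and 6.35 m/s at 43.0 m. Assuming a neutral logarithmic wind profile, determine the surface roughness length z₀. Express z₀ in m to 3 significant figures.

z₀ ≈ 0.128 m

Log law: V(z) ∝ ln(z/z₀). With r = V₁/V₂ = 5.2/6.35 = 0.81890,
r · ln(z₂/z₀) = ln(z₁/z₀) ⇒ ln z₀ = (ln z₁ − r·ln z₂)/(1 − r)
ln z₀ = (2.70805 − 0.81890×3.76120) / 0.18110 = -2.0540
z₀ = exp(-2.0540) = 0.1282 m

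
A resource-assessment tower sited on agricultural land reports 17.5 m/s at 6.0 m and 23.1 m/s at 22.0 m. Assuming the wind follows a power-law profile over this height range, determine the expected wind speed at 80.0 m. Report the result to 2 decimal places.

30.44 m/s

First find α: α = ln(V₂/V₁)/ln(z₂/z₁) = ln(23.1/17.5)/ln(22.0/6.0) = 0.27763/1.29928 = 0.2137
Extrapolate from 22.0 m to 80.0 m: V₃ = 23.1 × (80.0/22.0)^0.2137 = 23.1 × 1.3177 = 30.4380 m/s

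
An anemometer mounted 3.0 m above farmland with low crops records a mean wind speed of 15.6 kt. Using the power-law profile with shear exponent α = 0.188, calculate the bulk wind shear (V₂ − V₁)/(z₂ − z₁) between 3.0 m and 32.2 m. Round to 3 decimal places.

Power law: V₂ = V₁ · (z₂/z₁)^α = 15.6 × (10.7333)^0.188 = 24.3726 kt
ΔV/Δz = (24.3726 − 15.6)/(32.2 − 3.0) = 8.7726/29.2000 = 0.30043 kt/m

0.300 kt/m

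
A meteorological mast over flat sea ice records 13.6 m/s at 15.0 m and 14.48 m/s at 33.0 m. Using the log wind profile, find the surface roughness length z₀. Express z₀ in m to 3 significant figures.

z₀ ≈ 0.0000766 m

Log law: V(z) ∝ ln(z/z₀). With r = V₁/V₂ = 13.6/14.48 = 0.93923,
r · ln(z₂/z₀) = ln(z₁/z₀) ⇒ ln z₀ = (ln z₁ − r·ln z₂)/(1 − r)
ln z₀ = (2.70805 − 0.93923×3.49651) / 0.06077 = -9.4772
z₀ = exp(-9.4772) = 0.00007658 m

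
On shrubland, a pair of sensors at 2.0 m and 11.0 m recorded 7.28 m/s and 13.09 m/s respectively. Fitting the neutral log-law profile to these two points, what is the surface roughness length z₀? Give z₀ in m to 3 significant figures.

Log law: V(z) ∝ ln(z/z₀). With r = V₁/V₂ = 7.28/13.09 = 0.55615,
r · ln(z₂/z₀) = ln(z₁/z₀) ⇒ ln z₀ = (ln z₁ − r·ln z₂)/(1 − r)
ln z₀ = (0.69315 − 0.55615×2.39790) / 0.44385 = -1.4429
z₀ = exp(-1.4429) = 0.2362 m

z₀ ≈ 0.236 m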